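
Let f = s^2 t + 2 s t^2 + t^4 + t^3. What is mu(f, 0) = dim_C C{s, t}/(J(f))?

5

The Hessian of f at 0 is [[0, 0], [0, 0]] with rank 0, so corank 2. A Groebner basis of the Jacobian ideal J(f) in C{s,t} is {s^3 - s^2/4 + t^2/4, s^2/4 + t^3 - t^2/4, s*t + t^2}; counting standard monomials gives mu = 5. Corank 2; j^3 = t*(s + t)^2 has shape L^2 M (L != M), so D-series; mu = 5 gives D_5.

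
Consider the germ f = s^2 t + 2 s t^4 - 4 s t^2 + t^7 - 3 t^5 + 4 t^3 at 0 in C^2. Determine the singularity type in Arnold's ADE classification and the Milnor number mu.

The Hessian of f at 0 has rank 0. Corank 2; j^3 = t*(s - 2*t)^2 has shape L^2 M (L != M), so D-series; mu = 6 gives D_6.

Type D_6, Milnor number mu = 6.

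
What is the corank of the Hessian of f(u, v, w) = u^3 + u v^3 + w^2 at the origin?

2

Hessian at 0 has rank 1.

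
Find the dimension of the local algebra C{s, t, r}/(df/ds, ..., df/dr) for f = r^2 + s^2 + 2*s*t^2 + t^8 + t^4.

The Hessian of f at 0 has rank 2. Corank 1: A-series; mu = 7 gives A_7.

7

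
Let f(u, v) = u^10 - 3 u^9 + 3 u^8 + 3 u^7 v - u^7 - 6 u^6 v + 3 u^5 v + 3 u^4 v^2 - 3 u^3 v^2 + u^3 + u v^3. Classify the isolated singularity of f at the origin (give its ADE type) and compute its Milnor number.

The Hessian of f at 0 has rank 0. Corank 2; j^3 = u^3 is a perfect cube, so E-series; the 4-jet and mu = 7 give E_7.

Type E_{7}, Milnor number mu = 7.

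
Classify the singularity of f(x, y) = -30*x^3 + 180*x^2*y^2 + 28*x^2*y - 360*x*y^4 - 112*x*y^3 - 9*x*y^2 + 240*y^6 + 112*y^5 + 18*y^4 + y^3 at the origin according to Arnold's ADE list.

D_{4}

The Hessian of f at 0 has rank 0. Corank 2; j^3 = -(3*x - y)*(10*x^2 - 6*x*y + y^2) splits into three distinct lines over C (the quadratic factor has nonzero discriminant), so D_4.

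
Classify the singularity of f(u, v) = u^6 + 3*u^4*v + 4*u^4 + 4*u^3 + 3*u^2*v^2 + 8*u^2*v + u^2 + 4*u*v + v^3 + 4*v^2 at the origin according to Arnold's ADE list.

A2

The Hessian of f at 0 is [[2, 4], [4, 8]] with rank 1, so corank 1. A Groebner basis of the Jacobian ideal J(f) in C{u,v} is {v^2, u + 2*v}; counting standard monomials gives mu = 2. Corank 1: A-series; mu = 2 gives A_2.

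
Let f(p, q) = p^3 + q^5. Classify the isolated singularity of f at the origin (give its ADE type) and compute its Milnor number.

Type E_{8}, Milnor number mu = 8.

The Hessian of f at 0 is [[0, 0], [0, 0]] with rank 0, so corank 2. A Groebner basis of the Jacobian ideal J(f) in C{p,q} is {q^4, p^2}; counting standard monomials gives mu = 8. Corank 2; j^3 = p^3 is a perfect cube, so E-series; the 5-jet and mu = 8 give E_8.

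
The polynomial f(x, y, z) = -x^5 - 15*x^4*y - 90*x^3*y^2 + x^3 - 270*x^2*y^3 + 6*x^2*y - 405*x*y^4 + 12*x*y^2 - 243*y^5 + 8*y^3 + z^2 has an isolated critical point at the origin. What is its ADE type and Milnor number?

The Hessian of f at 0 has rank 1. Corank 2; j^3 = (x + 2*y)^3 is a perfect cube, so E-series; the 5-jet and mu = 8 give E_8.

Type E_8, Milnor number mu = 8.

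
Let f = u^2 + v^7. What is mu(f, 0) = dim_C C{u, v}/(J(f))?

The Hessian of f at 0 is [[2, 0], [0, 0]] with rank 1, so corank 1. A Groebner basis of the Jacobian ideal J(f) in C{u,v} is {v^6, u}; counting standard monomials gives mu = 6. Corank 1: A-series; mu = 6 gives A_6.

6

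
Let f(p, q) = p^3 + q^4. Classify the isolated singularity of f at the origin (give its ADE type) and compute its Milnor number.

The Hessian of f at 0 is [[0, 0], [0, 0]] with rank 0, so corank 2. A Groebner basis of the Jacobian ideal J(f) in C{p,q} is {q^3, p^2}; counting standard monomials gives mu = 6. Corank 2; j^3 = p^3 is a perfect cube, so E-series; the 4-jet and mu = 6 give E_6.

Type E_6, Milnor number mu = 6.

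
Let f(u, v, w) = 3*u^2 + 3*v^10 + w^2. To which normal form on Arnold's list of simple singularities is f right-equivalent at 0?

A_{9}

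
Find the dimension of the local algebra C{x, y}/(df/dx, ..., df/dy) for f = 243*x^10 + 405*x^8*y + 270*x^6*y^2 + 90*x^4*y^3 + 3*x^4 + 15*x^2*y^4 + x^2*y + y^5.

The Hessian of f at 0 has rank 0. Corank 2; j^3 = x^2*y has shape L^2 M (L != M), so D-series; mu = 6 gives D_6.

6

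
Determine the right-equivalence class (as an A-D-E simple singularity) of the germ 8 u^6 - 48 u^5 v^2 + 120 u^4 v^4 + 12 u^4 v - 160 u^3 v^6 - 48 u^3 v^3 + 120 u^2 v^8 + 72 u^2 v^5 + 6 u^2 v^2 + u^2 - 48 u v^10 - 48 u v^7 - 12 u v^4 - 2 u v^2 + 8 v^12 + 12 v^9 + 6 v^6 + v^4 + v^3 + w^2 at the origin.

A2

The Hessian of f at 0 has rank 2. Corank 1: A-series; mu = 2 gives A_2.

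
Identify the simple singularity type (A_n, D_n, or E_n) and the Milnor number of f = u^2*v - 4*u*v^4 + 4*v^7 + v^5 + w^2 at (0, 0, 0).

Type D6, Milnor number mu = 6.

The Hessian of f at 0 is [[0, 0, 0], [0, 0, 0], [0, 0, 2]] with rank 1, so corank 2. A Groebner basis of the Jacobian ideal J(f) in C{u,v,w} is {-u*v/2 + v^4, u*v^2, u^2 + 5*u*v/2, w}; counting standard monomials gives mu = 6. Corank 2; j^3 = u^2*v has shape L^2 M (L != M), so D-series; mu = 6 gives D_6.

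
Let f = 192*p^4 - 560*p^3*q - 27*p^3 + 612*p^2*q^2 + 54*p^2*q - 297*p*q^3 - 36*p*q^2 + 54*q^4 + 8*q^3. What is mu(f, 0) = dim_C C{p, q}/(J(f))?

7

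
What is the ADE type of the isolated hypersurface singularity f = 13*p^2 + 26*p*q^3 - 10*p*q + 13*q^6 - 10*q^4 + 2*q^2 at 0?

A1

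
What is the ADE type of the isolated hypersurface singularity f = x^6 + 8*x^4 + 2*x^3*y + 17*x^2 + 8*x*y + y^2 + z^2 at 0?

The Hessian of f at 0 is [[34, 8, 0], [8, 2, 0], [0, 0, 2]] with rank 3, so corank 0. A Groebner basis of the Jacobian ideal J(f) in C{x,y,z} is {x, y, z}; counting standard monomials gives mu = 1. Corank 0: nondegenerate Morse point, so A_1.

A_{1}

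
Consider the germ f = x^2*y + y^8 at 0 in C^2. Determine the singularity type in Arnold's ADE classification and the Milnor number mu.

Type D_{9}, Milnor number mu = 9.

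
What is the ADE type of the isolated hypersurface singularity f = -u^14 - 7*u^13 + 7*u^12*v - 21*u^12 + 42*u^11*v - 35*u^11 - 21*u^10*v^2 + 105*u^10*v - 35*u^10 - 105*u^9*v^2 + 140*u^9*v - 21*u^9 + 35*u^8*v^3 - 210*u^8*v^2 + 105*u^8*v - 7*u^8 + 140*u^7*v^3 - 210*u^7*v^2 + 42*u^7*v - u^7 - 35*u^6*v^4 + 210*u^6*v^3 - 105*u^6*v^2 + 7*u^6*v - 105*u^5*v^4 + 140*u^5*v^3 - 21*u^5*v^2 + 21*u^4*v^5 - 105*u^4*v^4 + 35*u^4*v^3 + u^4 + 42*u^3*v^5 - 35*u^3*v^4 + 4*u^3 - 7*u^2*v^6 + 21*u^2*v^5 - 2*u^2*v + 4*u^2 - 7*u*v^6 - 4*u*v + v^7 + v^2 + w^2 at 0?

A_6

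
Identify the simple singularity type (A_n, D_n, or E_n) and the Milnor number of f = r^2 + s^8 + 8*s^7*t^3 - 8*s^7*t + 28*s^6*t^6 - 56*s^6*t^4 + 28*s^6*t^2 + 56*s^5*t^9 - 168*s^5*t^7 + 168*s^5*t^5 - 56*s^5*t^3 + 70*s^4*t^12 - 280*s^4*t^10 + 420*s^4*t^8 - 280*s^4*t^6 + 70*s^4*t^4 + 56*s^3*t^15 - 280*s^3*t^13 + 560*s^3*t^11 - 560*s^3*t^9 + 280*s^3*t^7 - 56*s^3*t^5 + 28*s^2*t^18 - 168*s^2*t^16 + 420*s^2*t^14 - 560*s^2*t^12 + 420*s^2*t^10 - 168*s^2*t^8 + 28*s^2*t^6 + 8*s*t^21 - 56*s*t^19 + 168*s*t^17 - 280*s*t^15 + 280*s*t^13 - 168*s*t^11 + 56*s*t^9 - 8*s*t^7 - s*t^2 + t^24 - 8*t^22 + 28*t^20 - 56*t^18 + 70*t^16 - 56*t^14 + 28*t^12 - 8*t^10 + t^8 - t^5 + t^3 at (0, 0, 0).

The Hessian of f at 0 has rank 1. Corank 2; j^3 = -t^2*(s - t) has shape L^2 M (L != M), so D-series; mu = 9 gives D_9.

Type D9, Milnor number mu = 9.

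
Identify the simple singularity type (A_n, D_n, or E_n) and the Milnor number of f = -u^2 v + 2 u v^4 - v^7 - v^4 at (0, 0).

Type D_5, Milnor number mu = 5.

The Hessian of f at 0 is [[0, 0], [0, 0]] with rank 0, so corank 2. A Groebner basis of the Jacobian ideal J(f) in C{u,v} is {u^3, u^2/4 + v^3, u*v}; counting standard monomials gives mu = 5. Corank 2; j^3 = -u^2*v has shape L^2 M (L != M), so D-series; mu = 5 gives D_5.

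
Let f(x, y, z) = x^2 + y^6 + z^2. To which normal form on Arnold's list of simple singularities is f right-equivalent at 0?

A_{5}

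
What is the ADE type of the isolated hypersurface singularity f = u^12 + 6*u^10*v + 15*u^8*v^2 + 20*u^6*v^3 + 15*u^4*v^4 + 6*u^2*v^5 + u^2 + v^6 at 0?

A5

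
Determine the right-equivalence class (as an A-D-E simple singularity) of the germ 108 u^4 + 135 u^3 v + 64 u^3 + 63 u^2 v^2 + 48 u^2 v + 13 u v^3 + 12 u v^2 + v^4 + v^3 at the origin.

The Hessian of f at 0 is [[0, 0], [0, 0]] with rank 0, so corank 2. A Groebner basis of the Jacobian ideal J(f) in C{u,v} is {65536*u^2/3 + 32768*u*v/3 + v^4 + 64*v^3/9 + 4096*v^2/3, u^3 + 112*u^2/3 + 56*u*v/3 + v^3/36 + 7*v^2/3, u^2*v - 832*u^2/9 - 416*u*v/9 - 5*v^3/54 - 52*v^2/9, 512*u^2/3 + u*v^2 + 256*u*v/3 + 11*v^3/36 + 32*v^2/3}; counting standard monomials gives mu = 7. Corank 2; j^3 = (4*u + v)^3 is a perfect cube, so E-series; the 4-jet and mu = 7 give E_7.

E_{7}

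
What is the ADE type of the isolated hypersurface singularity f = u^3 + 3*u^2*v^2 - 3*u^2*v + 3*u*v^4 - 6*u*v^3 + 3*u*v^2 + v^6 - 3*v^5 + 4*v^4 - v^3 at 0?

E_6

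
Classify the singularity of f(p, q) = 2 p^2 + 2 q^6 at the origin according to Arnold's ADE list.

A_5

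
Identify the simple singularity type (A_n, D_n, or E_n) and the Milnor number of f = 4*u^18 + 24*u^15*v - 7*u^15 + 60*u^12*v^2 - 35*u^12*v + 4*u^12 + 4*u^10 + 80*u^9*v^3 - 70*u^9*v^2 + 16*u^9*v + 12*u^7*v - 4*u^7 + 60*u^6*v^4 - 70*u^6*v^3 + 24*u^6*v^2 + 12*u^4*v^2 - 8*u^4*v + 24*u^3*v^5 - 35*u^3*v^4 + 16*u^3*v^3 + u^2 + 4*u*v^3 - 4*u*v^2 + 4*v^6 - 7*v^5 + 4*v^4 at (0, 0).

The Hessian of f at 0 has rank 1. Corank 1: A-series; mu = 4 gives A_4.

Type A_4, Milnor number mu = 4.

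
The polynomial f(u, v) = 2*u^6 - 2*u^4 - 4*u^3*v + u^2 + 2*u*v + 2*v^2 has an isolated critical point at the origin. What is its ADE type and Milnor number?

Type A1, Milnor number mu = 1.

The Hessian of f at 0 has rank 2. Corank 0: nondegenerate Morse point, so A_1.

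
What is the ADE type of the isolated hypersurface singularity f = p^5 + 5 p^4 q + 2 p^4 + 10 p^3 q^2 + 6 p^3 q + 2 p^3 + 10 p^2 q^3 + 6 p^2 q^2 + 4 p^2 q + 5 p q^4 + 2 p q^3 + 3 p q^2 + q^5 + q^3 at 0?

D_4

The Hessian of f at 0 is [[0, 0], [0, 0]] with rank 0, so corank 2. A Groebner basis of the Jacobian ideal J(f) in C{p,q} is {q^3, p^2 - 3*q^2/2, p*q + 3*q^2/2}; counting standard monomials gives mu = 4. Corank 2; j^3 = (p + q)*(2*p^2 + 2*p*q + q^2) splits into three distinct lines over C (the quadratic factor has nonzero discriminant), so D_4.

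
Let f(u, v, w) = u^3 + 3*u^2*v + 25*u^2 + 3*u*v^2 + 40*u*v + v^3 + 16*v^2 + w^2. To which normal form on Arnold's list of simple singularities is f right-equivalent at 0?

A_2

The Hessian of f at 0 has rank 2. Corank 1: A-series; mu = 2 gives A_2.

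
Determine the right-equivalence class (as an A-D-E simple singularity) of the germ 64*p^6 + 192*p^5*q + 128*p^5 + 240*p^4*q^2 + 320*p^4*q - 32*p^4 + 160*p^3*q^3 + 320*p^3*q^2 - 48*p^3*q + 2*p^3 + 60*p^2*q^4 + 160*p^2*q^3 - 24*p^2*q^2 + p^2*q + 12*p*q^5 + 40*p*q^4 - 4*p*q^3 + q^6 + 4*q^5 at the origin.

D_7

The Hessian of f at 0 has rank 0. Corank 2; j^3 = p^2*(2*p + q) has shape L^2 M (L != M), so D-series; mu = 7 gives D_7.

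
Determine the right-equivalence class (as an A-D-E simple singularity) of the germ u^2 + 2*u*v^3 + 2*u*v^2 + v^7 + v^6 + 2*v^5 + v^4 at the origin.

The Hessian of f at 0 is [[2, 0], [0, 0]] with rank 1, so corank 1. A Groebner basis of the Jacobian ideal J(f) in C{u,v} is {u^3, u^2*v - u^2/2 - u*v/2 + u/2 + v^2/2, u^2/2 + u*v^2 - u*v/2 + u/2 + v^2/2, u + v^3 + v^2}; counting standard monomials gives mu = 6. Corank 1: A-series; mu = 6 gives A_6.

A6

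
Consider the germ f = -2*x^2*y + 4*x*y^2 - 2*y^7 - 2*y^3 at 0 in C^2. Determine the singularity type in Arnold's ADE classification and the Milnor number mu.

Type D_8, Milnor number mu = 8.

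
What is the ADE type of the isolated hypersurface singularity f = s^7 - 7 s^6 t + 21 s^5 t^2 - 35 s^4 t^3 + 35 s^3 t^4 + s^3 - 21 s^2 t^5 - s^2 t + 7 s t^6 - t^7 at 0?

The Hessian of f at 0 has rank 0. Corank 2; j^3 = s^2*(s - t) has shape L^2 M (L != M), so D-series; mu = 8 gives D_8.

D_8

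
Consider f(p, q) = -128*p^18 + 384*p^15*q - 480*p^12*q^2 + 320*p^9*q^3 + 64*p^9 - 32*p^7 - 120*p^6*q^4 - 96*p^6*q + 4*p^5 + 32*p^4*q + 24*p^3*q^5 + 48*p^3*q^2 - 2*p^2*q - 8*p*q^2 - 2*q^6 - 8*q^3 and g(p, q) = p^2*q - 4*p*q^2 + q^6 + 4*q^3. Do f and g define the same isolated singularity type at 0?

The Hessian of f at 0 is [[0, 0], [0, 0]] with rank 0, so corank 2. A Groebner basis of the Jacobian ideal J(f) in C{p,q} is {p*q/32 + q^4 + q^2/16, p^3 - 64*p^2 - 256*p*q + 8*q^3 - 256*q^2, p^2*q + 64*p^2/3 + 256*p*q/3 - 4*q^3 + 256*q^2/3, -16*p^2/3 + p*q^2 - 64*p*q/3 + 2*q^3 - 64*q^2/3}; counting standard monomials gives mu = 7. Corank 2; j^3 = -2*q*(p + 2*q)^2 has shape L^2 M (L != M), so D-series; mu = 7 gives D_7. The Hessian of g at 0 is [[0, 0], [0, 0]] with rank 0, so corank 2. A Groebner basis of the Jacobian ideal J(g) in C{p,q} is {p^2/6 + q^5 - 2*q^2/3, p^3 - 8*q^3, p*q - 2*q^2}; counting standard monomials gives mu = 7. Corank 2; j^3 = q*(p - 2*q)^2 has shape L^2 M (L != M), so D-series; mu = 7 gives D_7. Both have type D_7, hence right-equivalent.

Yes.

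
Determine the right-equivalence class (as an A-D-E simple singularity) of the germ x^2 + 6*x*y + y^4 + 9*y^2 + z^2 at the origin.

The Hessian of f at 0 has rank 2. Corank 1: A-series; mu = 3 gives A_3.

A_{3}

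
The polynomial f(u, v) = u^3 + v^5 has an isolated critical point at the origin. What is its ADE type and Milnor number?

Type E8, Milnor number mu = 8.

The Hessian of f at 0 has rank 0. Corank 2; j^3 = u^3 is a perfect cube, so E-series; the 5-jet and mu = 8 give E_8.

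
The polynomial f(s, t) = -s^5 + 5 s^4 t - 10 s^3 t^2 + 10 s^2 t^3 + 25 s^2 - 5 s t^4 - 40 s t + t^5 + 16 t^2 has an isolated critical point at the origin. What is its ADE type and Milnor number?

Type A_4, Milnor number mu = 4.

The Hessian of f at 0 is [[50, -40], [-40, 32]] with rank 1, so corank 1. A Groebner basis of the Jacobian ideal J(f) in C{s,t} is {t^4, s - 4*t/5}; counting standard monomials gives mu = 4. Corank 1: A-series; mu = 4 gives A_4.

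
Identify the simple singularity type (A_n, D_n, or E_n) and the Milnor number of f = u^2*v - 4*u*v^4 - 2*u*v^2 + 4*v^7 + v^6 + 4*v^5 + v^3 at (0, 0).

Type D_7, Milnor number mu = 7.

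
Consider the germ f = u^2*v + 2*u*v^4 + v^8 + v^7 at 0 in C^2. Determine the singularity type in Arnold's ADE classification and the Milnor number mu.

The Hessian of f at 0 has rank 0. Corank 2; j^3 = u^2*v has shape L^2 M (L != M), so D-series; mu = 9 gives D_9.

Type D9, Milnor number mu = 9.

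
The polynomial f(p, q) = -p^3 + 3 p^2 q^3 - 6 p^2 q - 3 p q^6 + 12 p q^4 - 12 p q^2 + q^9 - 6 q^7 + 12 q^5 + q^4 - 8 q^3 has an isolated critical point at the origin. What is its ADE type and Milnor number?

Type E_{6}, Milnor number mu = 6.

The Hessian of f at 0 is [[0, 0], [0, 0]] with rank 0, so corank 2. A Groebner basis of the Jacobian ideal J(f) in C{p,q} is {q^3, p^2 + 4*p*q + 4*q^2}; counting standard monomials gives mu = 6. Corank 2; j^3 = -(p + 2*q)^3 is a perfect cube, so E-series; the 4-jet and mu = 6 give E_6.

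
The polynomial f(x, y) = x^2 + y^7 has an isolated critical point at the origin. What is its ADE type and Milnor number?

Type A6, Milnor number mu = 6.

The Hessian of f at 0 has rank 1. Corank 1: A-series; mu = 6 gives A_6.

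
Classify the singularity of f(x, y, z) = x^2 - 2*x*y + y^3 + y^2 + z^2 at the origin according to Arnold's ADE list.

A_{2}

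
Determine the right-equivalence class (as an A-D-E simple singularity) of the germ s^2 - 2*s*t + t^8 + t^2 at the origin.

The Hessian of f at 0 is [[2, -2], [-2, 2]] with rank 1, so corank 1. A Groebner basis of the Jacobian ideal J(f) in C{s,t} is {t^7, s - t}; counting standard monomials gives mu = 7. Corank 1: A-series; mu = 7 gives A_7.

A_7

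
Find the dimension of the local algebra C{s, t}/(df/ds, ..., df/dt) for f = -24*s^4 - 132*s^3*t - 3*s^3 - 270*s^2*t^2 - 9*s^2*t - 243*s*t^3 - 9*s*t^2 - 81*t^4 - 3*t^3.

7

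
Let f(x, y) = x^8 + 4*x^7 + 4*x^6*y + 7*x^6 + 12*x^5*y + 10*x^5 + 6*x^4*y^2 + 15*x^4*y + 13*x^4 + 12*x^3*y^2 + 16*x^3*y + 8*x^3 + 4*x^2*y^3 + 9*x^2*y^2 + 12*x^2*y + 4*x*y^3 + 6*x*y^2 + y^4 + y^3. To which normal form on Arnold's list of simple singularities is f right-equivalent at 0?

E_{6}

The Hessian of f at 0 is [[0, 0], [0, 0]] with rank 0, so corank 2. A Groebner basis of the Jacobian ideal J(f) in C{x,y} is {x^3 + 6*x^2 + 6*x*y + 3*y^2/2, x^2*y - 10*x^2 - 10*x*y - 5*y^2/2, 16*x^2 + x*y^2 + 16*x*y + 4*y^2, -24*x^2 - 24*x*y + y^3 - 6*y^2}; counting standard monomials gives mu = 6. Corank 2; j^3 = (2*x + y)^3 is a perfect cube, so E-series; the 4-jet and mu = 6 give E_6.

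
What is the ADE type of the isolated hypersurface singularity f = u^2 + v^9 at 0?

A_8

The Hessian of f at 0 is [[2, 0], [0, 0]] with rank 1, so corank 1. A Groebner basis of the Jacobian ideal J(f) in C{u,v} is {v^8, u}; counting standard monomials gives mu = 8. Corank 1: A-series; mu = 8 gives A_8.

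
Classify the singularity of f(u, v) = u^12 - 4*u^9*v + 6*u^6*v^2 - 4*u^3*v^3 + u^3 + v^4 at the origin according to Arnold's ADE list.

The Hessian of f at 0 is [[0, 0], [0, 0]] with rank 0, so corank 2. A Groebner basis of the Jacobian ideal J(f) in C{u,v} is {v^3, u^2}; counting standard monomials gives mu = 6. Corank 2; j^3 = u^3 is a perfect cube, so E-series; the 4-jet and mu = 6 give E_6.

E6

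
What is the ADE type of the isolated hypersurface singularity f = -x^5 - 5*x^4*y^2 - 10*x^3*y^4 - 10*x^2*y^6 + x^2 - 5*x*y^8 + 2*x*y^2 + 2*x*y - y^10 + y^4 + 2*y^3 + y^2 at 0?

The Hessian of f at 0 has rank 1. Corank 1: A-series; mu = 4 gives A_4.

A_4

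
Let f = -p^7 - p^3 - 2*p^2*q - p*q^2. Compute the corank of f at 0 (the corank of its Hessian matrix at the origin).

2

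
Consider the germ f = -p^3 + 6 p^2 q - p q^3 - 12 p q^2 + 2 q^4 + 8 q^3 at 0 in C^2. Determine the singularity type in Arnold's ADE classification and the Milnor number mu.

The Hessian of f at 0 is [[0, 0], [0, 0]] with rank 0, so corank 2. A Groebner basis of the Jacobian ideal J(f) in C{p,q} is {p^3 - 6*p^2*q - 48*p^2 + 192*p*q - 192*q^2, 6*p^2 + p*q^2 - 24*p*q + 24*q^2, 3*p^2 - 12*p*q + q^3 + 12*q^2}; counting standard monomials gives mu = 7. Corank 2; j^3 = -(p - 2*q)^3 is a perfect cube, so E-series; the 4-jet and mu = 7 give E_7.

Type E_7, Milnor number mu = 7.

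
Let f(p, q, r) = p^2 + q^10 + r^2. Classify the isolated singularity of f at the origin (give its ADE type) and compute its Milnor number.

Type A_{9}, Milnor number mu = 9.

The Hessian of f at 0 is [[2, 0, 0], [0, 0, 0], [0, 0, 2]] with rank 2, so corank 1. A Groebner basis of the Jacobian ideal J(f) in C{p,q,r} is {q^9, p, r}; counting standard monomials gives mu = 9. Corank 1: A-series; mu = 9 gives A_9.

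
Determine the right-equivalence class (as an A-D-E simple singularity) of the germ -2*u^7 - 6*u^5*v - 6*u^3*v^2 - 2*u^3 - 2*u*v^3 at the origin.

The Hessian of f at 0 has rank 0. Corank 2; j^3 = -2*u^3 is a perfect cube, so E-series; the 4-jet and mu = 7 give E_7.

E7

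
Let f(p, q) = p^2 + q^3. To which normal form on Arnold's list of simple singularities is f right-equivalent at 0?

The Hessian of f at 0 is [[2, 0], [0, 0]] with rank 1, so corank 1. A Groebner basis of the Jacobian ideal J(f) in C{p,q} is {q^2, p}; counting standard monomials gives mu = 2. Corank 1: A-series; mu = 2 gives A_2.

A_2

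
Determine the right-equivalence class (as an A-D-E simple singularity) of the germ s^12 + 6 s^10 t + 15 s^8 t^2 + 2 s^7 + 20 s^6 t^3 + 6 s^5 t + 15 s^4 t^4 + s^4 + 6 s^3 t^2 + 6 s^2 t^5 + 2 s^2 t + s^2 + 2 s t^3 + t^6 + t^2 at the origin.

A1

The Hessian of f at 0 is [[2, 0], [0, 2]] with rank 2, so corank 0. A Groebner basis of the Jacobian ideal J(f) in C{s,t} is {s, t}; counting standard monomials gives mu = 1. Corank 0: nondegenerate Morse point, so A_1.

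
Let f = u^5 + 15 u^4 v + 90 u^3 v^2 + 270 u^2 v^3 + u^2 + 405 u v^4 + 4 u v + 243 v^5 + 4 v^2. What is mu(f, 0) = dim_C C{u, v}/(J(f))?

The Hessian of f at 0 is [[2, 4], [4, 8]] with rank 1, so corank 1. A Groebner basis of the Jacobian ideal J(f) in C{u,v} is {v^4, u + 2*v}; counting standard monomials gives mu = 4. Corank 1: A-series; mu = 4 gives A_4.

4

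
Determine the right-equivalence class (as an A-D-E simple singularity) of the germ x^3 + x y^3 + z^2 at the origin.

The Hessian of f at 0 has rank 1. Corank 2; j^3 = x^3 is a perfect cube, so E-series; the 4-jet and mu = 7 give E_7.

E7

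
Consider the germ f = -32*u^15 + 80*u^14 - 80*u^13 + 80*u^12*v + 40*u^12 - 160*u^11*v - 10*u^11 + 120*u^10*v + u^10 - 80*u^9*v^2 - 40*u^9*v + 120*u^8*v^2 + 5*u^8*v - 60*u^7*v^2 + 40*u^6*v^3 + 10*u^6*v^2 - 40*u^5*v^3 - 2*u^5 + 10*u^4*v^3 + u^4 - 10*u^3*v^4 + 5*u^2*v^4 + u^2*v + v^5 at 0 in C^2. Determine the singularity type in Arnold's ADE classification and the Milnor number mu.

Type D_{6}, Milnor number mu = 6.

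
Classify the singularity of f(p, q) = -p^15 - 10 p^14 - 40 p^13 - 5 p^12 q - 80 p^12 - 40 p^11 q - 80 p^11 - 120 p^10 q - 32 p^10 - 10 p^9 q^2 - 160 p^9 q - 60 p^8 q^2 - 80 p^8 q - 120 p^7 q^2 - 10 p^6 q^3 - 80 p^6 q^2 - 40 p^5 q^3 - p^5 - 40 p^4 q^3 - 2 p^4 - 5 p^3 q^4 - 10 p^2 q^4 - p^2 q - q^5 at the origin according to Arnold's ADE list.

D_6

The Hessian of f at 0 has rank 0. Corank 2; j^3 = -p^2*q has shape L^2 M (L != M), so D-series; mu = 6 gives D_6.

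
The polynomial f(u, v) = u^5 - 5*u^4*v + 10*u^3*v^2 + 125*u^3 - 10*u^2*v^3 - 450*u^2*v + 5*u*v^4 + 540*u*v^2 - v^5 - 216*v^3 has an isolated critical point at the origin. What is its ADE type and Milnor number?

Type E_{8}, Milnor number mu = 8.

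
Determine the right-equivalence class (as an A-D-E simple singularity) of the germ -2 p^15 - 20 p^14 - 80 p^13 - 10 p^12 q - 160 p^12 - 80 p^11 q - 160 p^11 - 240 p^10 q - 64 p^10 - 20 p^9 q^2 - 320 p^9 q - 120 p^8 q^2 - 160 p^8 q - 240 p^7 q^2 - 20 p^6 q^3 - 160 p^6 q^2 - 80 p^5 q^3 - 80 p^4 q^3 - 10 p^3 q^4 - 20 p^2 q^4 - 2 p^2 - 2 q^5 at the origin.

A_{4}

The Hessian of f at 0 is [[-4, 0], [0, 0]] with rank 1, so corank 1. A Groebner basis of the Jacobian ideal J(f) in C{p,q} is {q^4, p}; counting standard monomials gives mu = 4. Corank 1: A-series; mu = 4 gives A_4.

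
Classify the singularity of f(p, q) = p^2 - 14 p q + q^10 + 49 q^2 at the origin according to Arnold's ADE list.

A_9

The Hessian of f at 0 is [[2, -14], [-14, 98]] with rank 1, so corank 1. A Groebner basis of the Jacobian ideal J(f) in C{p,q} is {q^9, p - 7*q}; counting standard monomials gives mu = 9. Corank 1: A-series; mu = 9 gives A_9.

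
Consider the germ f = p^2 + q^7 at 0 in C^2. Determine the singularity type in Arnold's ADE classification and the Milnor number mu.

The Hessian of f at 0 has rank 1. Corank 1: A-series; mu = 6 gives A_6.

Type A_6, Milnor number mu = 6.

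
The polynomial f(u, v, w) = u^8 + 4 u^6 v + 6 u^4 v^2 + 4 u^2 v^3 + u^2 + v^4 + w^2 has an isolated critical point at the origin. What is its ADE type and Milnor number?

Type A_3, Milnor number mu = 3.

The Hessian of f at 0 is [[2, 0, 0], [0, 0, 0], [0, 0, 2]] with rank 2, so corank 1. A Groebner basis of the Jacobian ideal J(f) in C{u,v,w} is {v^3, u, w}; counting standard monomials gives mu = 3. Corank 1: A-series; mu = 3 gives A_3.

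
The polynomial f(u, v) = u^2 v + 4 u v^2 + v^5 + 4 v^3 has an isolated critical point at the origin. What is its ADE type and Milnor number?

Type D6, Milnor number mu = 6.

The Hessian of f at 0 has rank 0. Corank 2; j^3 = v*(u + 2*v)^2 has shape L^2 M (L != M), so D-series; mu = 6 gives D_6.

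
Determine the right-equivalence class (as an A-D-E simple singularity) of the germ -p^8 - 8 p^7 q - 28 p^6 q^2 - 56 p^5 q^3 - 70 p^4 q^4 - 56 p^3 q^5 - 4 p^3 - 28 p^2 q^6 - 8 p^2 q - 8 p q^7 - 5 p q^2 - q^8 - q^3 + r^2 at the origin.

D_{9}

The Hessian of f at 0 has rank 1. Corank 2; j^3 = -(p + q)*(2*p + q)^2 has shape L^2 M (L != M), so D-series; mu = 9 gives D_9.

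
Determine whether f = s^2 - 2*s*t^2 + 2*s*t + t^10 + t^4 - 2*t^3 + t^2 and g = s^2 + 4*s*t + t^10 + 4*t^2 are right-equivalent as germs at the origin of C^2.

Yes.

The Hessian of f at 0 has rank 1. Corank 1: A-series; mu = 9 gives A_9. The Hessian of g at 0 has rank 1. Corank 1: A-series; mu = 9 gives A_9. Both have type A_9, hence right-equivalent.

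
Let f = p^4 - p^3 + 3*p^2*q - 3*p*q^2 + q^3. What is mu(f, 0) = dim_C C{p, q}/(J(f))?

6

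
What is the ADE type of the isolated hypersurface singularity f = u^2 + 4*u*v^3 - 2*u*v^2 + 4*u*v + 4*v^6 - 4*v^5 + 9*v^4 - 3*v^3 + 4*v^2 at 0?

The Hessian of f at 0 has rank 1. Corank 1: A-series; mu = 2 gives A_2.

A2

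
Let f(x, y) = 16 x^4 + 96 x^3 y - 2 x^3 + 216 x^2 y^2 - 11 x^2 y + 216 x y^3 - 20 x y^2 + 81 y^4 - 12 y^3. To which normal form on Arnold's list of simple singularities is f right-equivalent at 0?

The Hessian of f at 0 is [[0, 0], [0, 0]] with rank 0, so corank 2. A Groebner basis of the Jacobian ideal J(f) in C{x,y} is {x*y^2 - x*y/4 - y^2/2, x*y/8 + y^3 + y^2/4, x^2 + 7*x*y/2 + 3*y^2}; counting standard monomials gives mu = 5. Corank 2; j^3 = -(x + 2*y)^2*(2*x + 3*y) has shape L^2 M (L != M), so D-series; mu = 5 gives D_5.

D_{5}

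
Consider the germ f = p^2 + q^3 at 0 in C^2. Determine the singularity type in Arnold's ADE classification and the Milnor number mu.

Type A_2, Milnor number mu = 2.

The Hessian of f at 0 has rank 1. Corank 1: A-series; mu = 2 gives A_2.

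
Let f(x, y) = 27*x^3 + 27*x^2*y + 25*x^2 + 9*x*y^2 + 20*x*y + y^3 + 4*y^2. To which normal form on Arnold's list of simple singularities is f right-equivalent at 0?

A_2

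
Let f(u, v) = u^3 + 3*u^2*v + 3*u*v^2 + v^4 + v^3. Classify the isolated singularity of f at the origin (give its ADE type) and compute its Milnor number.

Type E_{6}, Milnor number mu = 6.

The Hessian of f at 0 is [[0, 0], [0, 0]] with rank 0, so corank 2. A Groebner basis of the Jacobian ideal J(f) in C{u,v} is {v^3, u^2 + 2*u*v + v^2}; counting standard monomials gives mu = 6. Corank 2; j^3 = (u + v)^3 is a perfect cube, so E-series; the 4-jet and mu = 6 give E_6.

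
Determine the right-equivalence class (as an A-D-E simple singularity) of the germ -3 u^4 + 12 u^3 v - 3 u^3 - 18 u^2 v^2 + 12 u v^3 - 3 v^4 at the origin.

E_{6}

The Hessian of f at 0 has rank 0. Corank 2; j^3 = -3*u^3 is a perfect cube, so E-series; the 4-jet and mu = 6 give E_6.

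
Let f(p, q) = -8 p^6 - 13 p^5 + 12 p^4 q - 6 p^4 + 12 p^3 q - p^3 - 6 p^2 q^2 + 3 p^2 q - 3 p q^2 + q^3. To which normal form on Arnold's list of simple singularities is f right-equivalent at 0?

The Hessian of f at 0 has rank 0. Corank 2; j^3 = -(p - q)^3 is a perfect cube, so E-series; the 5-jet and mu = 8 give E_8.

E_8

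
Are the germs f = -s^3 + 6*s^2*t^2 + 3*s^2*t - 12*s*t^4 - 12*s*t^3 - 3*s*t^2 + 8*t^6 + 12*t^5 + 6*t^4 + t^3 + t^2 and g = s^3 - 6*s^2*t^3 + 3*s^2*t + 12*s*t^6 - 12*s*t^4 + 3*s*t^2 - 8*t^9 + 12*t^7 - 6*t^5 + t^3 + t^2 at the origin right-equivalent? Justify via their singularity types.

Yes.

The Hessian of f at 0 is [[0, 0], [0, 2]] with rank 1, so corank 1. A Groebner basis of the Jacobian ideal J(f) in C{s,t} is {s^2, t}; counting standard monomials gives mu = 2. Corank 1: A-series; mu = 2 gives A_2. The Hessian of g at 0 is [[0, 0], [0, 2]] with rank 1, so corank 1. A Groebner basis of the Jacobian ideal J(g) in C{s,t} is {s^2, t}; counting standard monomials gives mu = 2. Corank 1: A-series; mu = 2 gives A_2. Both have type A_2, hence right-equivalent.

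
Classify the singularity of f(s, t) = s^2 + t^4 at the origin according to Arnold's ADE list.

A3

The Hessian of f at 0 has rank 1. Corank 1: A-series; mu = 3 gives A_3.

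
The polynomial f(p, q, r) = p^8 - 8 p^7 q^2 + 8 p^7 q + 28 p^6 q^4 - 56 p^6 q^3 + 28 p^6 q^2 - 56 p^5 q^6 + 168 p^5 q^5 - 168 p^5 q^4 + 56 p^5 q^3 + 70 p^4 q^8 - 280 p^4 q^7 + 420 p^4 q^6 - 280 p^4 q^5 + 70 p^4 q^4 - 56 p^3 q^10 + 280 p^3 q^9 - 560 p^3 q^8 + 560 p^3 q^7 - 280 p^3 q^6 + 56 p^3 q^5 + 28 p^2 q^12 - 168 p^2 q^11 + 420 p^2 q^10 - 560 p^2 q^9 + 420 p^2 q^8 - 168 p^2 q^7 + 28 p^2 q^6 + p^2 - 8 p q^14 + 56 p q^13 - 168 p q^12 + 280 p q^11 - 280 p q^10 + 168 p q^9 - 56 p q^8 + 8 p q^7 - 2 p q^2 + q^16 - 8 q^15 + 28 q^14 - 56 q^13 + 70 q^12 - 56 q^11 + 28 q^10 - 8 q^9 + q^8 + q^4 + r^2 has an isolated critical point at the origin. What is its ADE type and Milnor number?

Type A_7, Milnor number mu = 7.

The Hessian of f at 0 is [[2, 0, 0], [0, 0, 0], [0, 0, 2]] with rank 2, so corank 1. A Groebner basis of the Jacobian ideal J(f) in C{p,q,r} is {p^4, p^3*q, -p + q^2, r}; counting standard monomials gives mu = 7. Corank 1: A-series; mu = 7 gives A_7.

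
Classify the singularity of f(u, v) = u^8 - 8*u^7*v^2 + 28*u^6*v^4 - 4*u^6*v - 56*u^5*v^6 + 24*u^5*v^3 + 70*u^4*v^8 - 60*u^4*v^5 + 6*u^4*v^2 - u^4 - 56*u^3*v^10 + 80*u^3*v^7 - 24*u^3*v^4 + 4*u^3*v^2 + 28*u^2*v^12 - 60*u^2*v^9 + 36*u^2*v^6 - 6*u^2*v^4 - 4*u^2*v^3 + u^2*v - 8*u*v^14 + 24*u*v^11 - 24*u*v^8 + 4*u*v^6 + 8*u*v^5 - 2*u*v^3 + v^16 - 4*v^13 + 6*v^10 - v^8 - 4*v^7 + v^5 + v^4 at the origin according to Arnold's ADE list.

The Hessian of f at 0 has rank 0. Corank 2; j^3 = u^2*v has shape L^2 M (L != M), so D-series; mu = 5 gives D_5.

D_5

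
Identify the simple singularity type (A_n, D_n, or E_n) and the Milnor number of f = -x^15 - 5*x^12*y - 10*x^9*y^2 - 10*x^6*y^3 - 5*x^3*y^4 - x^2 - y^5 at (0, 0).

Type A_4, Milnor number mu = 4.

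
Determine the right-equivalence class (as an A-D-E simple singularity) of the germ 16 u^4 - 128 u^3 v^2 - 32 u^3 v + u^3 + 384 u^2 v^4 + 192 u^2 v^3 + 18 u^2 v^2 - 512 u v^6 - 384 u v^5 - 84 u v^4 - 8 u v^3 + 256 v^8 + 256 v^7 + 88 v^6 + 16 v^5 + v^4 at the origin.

E_{6}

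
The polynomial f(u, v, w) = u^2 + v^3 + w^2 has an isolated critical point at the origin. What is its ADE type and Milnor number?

The Hessian of f at 0 is [[2, 0, 0], [0, 0, 0], [0, 0, 2]] with rank 2, so corank 1. A Groebner basis of the Jacobian ideal J(f) in C{u,v,w} is {v^2, u, w}; counting standard monomials gives mu = 2. Corank 1: A-series; mu = 2 gives A_2.

Type A_2, Milnor number mu = 2.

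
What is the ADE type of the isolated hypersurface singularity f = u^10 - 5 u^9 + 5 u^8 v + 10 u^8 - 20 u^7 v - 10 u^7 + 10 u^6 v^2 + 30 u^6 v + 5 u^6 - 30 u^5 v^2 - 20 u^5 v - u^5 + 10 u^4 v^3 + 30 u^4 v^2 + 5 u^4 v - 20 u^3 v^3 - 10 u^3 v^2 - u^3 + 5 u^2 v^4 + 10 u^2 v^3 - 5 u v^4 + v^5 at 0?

E_{8}

The Hessian of f at 0 has rank 0. Corank 2; j^3 = -u^3 is a perfect cube, so E-series; the 5-jet and mu = 8 give E_8.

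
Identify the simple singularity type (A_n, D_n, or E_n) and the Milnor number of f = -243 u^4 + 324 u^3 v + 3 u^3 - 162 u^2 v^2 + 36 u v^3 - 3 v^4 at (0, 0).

Type E6, Milnor number mu = 6.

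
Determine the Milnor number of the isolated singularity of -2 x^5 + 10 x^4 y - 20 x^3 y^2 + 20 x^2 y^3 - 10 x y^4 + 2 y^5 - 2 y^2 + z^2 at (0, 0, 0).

4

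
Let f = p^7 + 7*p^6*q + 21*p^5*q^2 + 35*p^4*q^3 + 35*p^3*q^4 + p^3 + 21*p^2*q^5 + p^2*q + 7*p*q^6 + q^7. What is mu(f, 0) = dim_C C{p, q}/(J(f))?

The Hessian of f at 0 has rank 0. Corank 2; j^3 = p^2*(p + q) has shape L^2 M (L != M), so D-series; mu = 8 gives D_8.

8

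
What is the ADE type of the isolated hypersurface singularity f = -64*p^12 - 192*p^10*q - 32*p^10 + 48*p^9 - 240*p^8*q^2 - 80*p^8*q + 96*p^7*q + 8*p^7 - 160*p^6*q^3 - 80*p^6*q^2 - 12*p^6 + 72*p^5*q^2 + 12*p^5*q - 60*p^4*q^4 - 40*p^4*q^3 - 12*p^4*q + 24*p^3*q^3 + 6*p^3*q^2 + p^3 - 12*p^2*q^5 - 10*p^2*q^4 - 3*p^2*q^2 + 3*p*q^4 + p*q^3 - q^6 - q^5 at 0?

The Hessian of f at 0 has rank 0. Corank 2; j^3 = p^3 is a perfect cube, so E-series; the 4-jet and mu = 7 give E_7.

E_7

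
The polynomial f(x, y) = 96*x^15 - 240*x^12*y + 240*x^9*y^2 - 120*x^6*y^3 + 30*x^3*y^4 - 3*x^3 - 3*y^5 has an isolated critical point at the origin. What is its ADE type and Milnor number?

Type E_{8}, Milnor number mu = 8.

The Hessian of f at 0 has rank 0. Corank 2; j^3 = -3*x^3 is a perfect cube, so E-series; the 5-jet and mu = 8 give E_8.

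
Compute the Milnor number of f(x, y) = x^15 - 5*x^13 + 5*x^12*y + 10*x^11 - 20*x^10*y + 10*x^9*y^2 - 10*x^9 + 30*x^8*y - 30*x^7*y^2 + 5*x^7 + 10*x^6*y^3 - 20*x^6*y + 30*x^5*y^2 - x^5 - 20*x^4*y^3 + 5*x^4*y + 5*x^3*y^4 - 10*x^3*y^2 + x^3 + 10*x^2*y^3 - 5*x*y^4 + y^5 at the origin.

8

The Hessian of f at 0 has rank 0. Corank 2; j^3 = x^3 is a perfect cube, so E-series; the 5-jet and mu = 8 give E_8.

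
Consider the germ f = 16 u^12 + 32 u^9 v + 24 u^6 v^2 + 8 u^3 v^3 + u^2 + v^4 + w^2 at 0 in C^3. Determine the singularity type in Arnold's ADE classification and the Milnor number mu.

The Hessian of f at 0 is [[2, 0, 0], [0, 0, 0], [0, 0, 2]] with rank 2, so corank 1. A Groebner basis of the Jacobian ideal J(f) in C{u,v,w} is {v^3, u, w}; counting standard monomials gives mu = 3. Corank 1: A-series; mu = 3 gives A_3.

Type A_{3}, Milnor number mu = 3.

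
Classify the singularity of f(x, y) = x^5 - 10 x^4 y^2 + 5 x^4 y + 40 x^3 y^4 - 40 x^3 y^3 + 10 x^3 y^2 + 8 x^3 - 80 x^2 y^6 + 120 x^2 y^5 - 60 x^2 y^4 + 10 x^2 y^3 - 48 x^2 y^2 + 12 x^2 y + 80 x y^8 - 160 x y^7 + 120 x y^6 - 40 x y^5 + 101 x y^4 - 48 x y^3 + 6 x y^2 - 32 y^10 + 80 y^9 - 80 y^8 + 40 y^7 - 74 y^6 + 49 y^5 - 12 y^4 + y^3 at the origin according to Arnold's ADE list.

E_8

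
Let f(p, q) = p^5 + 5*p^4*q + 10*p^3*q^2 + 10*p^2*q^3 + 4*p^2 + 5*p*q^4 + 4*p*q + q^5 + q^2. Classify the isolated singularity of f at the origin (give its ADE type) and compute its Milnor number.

Type A4, Milnor number mu = 4.

The Hessian of f at 0 is [[8, 4], [4, 2]] with rank 1, so corank 1. A Groebner basis of the Jacobian ideal J(f) in C{p,q} is {q^4, p + q/2}; counting standard monomials gives mu = 4. Corank 1: A-series; mu = 4 gives A_4.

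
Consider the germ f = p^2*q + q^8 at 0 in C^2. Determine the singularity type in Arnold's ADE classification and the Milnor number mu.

Type D_9, Milnor number mu = 9.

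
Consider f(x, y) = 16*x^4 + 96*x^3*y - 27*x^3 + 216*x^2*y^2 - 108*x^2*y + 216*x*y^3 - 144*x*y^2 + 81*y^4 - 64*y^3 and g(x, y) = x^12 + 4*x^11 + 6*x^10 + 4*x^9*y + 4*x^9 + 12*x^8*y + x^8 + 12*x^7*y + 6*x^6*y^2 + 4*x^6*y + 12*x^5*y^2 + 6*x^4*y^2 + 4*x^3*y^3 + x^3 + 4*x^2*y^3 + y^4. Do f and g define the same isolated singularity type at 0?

Yes.

The Hessian of f at 0 has rank 0. Corank 2; j^3 = -(3*x + 4*y)^3 is a perfect cube, so E-series; the 4-jet and mu = 6 give E_6. The Hessian of g at 0 has rank 0. Corank 2; j^3 = x^3 is a perfect cube, so E-series; the 4-jet and mu = 6 give E_6. Both have type E_6, hence right-equivalent.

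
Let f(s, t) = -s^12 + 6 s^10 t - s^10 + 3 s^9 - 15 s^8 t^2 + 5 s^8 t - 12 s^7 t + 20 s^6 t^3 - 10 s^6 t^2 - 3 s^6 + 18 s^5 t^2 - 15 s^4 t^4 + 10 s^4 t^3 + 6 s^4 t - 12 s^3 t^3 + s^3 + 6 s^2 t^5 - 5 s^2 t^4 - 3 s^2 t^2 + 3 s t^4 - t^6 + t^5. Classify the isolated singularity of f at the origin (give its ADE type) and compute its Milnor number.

The Hessian of f at 0 has rank 0. Corank 2; j^3 = s^3 is a perfect cube, so E-series; the 5-jet and mu = 8 give E_8.

Type E8, Milnor number mu = 8.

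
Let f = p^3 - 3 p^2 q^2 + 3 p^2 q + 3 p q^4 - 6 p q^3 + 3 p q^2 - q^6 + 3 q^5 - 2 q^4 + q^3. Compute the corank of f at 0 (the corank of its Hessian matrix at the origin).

2

Hessian at 0 has rank 0.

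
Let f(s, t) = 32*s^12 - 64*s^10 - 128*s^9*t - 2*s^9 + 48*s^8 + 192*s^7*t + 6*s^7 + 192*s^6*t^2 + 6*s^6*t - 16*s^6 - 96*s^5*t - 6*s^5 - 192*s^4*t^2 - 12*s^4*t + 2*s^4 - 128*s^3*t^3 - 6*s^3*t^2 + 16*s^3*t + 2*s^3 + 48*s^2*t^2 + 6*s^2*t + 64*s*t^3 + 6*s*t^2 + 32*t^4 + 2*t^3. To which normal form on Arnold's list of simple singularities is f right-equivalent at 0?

The Hessian of f at 0 is [[0, 0], [0, 0]] with rank 0, so corank 2. A Groebner basis of the Jacobian ideal J(f) in C{s,t} is {t^4, s*t^2 + 4*t^3/3, s^2 + 2*s*t + t^2}; counting standard monomials gives mu = 6. Corank 2; j^3 = 2*(s + t)^3 is a perfect cube, so E-series; the 4-jet and mu = 6 give E_6.

E6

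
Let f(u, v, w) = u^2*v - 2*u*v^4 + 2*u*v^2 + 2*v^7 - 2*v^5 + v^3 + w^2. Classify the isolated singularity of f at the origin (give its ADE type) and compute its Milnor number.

Type D_8, Milnor number mu = 8.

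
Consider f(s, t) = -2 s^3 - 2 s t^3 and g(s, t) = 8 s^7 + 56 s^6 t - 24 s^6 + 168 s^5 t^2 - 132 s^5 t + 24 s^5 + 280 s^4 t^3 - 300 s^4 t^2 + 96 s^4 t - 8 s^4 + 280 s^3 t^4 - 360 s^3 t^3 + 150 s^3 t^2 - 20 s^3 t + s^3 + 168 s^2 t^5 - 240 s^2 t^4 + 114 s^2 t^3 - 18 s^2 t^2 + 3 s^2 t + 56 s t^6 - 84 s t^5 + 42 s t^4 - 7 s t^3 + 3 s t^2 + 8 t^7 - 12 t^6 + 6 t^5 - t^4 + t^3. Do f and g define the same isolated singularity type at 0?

Yes.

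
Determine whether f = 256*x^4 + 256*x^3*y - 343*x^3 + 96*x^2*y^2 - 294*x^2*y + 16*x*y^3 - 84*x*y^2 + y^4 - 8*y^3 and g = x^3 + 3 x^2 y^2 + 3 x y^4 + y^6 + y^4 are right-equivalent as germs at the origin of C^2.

The Hessian of f at 0 has rank 0. Corank 2; j^3 = -(7*x + 2*y)^3 is a perfect cube, so E-series; the 4-jet and mu = 6 give E_6. The Hessian of g at 0 has rank 0. Corank 2; j^3 = x^3 is a perfect cube, so E-series; the 4-jet and mu = 6 give E_6. Both have type E_6, hence right-equivalent.

Yes.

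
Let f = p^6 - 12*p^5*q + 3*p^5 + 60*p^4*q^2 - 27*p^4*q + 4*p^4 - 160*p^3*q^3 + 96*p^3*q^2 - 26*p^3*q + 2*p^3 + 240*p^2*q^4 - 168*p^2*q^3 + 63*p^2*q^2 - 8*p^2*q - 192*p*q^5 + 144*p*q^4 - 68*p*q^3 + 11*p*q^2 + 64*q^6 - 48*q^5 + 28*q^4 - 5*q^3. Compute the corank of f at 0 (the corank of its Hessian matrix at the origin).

2

Hessian at 0 has rank 0.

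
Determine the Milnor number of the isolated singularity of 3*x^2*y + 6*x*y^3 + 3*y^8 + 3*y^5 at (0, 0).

9

The Hessian of f at 0 has rank 0. Corank 2; j^3 = 3*x^2*y has shape L^2 M (L != M), so D-series; mu = 9 gives D_9.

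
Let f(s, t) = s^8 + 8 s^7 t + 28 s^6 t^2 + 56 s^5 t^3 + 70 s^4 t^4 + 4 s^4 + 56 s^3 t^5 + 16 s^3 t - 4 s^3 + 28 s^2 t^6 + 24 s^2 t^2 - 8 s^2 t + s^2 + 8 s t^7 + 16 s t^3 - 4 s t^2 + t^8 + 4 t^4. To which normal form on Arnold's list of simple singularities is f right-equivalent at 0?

A_7

The Hessian of f at 0 has rank 1. Corank 1: A-series; mu = 7 gives A_7.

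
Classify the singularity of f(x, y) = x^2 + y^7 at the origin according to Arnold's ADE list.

The Hessian of f at 0 has rank 1. Corank 1: A-series; mu = 6 gives A_6.

A_6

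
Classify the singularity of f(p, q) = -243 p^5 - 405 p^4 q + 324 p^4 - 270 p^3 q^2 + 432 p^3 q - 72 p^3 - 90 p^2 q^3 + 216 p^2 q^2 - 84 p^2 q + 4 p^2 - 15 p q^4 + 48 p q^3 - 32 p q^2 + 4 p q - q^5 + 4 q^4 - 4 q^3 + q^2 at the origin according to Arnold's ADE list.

The Hessian of f at 0 has rank 1. Corank 1: A-series; mu = 4 gives A_4.

A_4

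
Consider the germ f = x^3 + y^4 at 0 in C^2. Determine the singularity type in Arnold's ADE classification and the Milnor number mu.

The Hessian of f at 0 is [[0, 0], [0, 0]] with rank 0, so corank 2. A Groebner basis of the Jacobian ideal J(f) in C{x,y} is {y^3, x^2}; counting standard monomials gives mu = 6. Corank 2; j^3 = x^3 is a perfect cube, so E-series; the 4-jet and mu = 6 give E_6.

Type E_{6}, Milnor number mu = 6.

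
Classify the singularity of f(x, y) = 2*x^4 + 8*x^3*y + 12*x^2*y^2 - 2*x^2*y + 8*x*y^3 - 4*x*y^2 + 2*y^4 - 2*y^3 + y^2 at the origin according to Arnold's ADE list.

A_3

The Hessian of f at 0 is [[0, 0], [0, 2]] with rank 1, so corank 1. A Groebner basis of the Jacobian ideal J(f) in C{x,y} is {x^2 - y, x*y, y^2}; counting standard monomials gives mu = 3. Corank 1: A-series; mu = 3 gives A_3.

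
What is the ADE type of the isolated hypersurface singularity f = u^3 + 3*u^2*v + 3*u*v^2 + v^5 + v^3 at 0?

E8

The Hessian of f at 0 has rank 0. Corank 2; j^3 = (u + v)^3 is a perfect cube, so E-series; the 5-jet and mu = 8 give E_8.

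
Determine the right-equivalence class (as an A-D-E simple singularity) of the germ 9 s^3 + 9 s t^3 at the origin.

The Hessian of f at 0 is [[0, 0], [0, 0]] with rank 0, so corank 2. A Groebner basis of the Jacobian ideal J(f) in C{s,t} is {s^3, s*t^2, 3*s^2 + t^3}; counting standard monomials gives mu = 7. Corank 2; j^3 = 9*s^3 is a perfect cube, so E-series; the 4-jet and mu = 7 give E_7.

E7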